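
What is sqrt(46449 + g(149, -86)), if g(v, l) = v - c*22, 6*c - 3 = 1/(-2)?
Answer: sqrt(1677198)/6 ≈ 215.84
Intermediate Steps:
c = 5/12 (c = 1/2 + (1/(-2))/6 = 1/2 + (1*(-1/2))/6 = 1/2 + (1/6)*(-1/2) = 1/2 - 1/12 = 5/12 ≈ 0.41667)
g(v, l) = -55/6 + v (g(v, l) = v - 5*22/12 = v - 1*55/6 = v - 55/6 = -55/6 + v)
sqrt(46449 + g(149, -86)) = sqrt(46449 + (-55/6 + 149)) = sqrt(46449 + 839/6) = sqrt(279533/6) = sqrt(1677198)/6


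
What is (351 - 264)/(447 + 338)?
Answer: 87/785 ≈ 0.11083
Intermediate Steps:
(351 - 264)/(447 + 338) = 87/785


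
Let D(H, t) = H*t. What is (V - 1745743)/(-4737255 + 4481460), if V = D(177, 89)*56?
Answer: 172715/51159 ≈ 3.3760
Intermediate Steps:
V = 882168 (V = (177*89)*56 = 15753*56 = 882168)
(V - 1745743)/(-4737255 + 4481460) = (882168 - 1745743)/(-4737255 + 4481460) = -863575/(-255795) = -863575*(-1/255795) = 172715/51159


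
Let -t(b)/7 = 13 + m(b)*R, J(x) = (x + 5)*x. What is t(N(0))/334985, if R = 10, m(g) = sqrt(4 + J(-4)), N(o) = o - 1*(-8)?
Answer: -13/47855 ≈ -0.00027165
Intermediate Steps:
J(x) = x*(5 + x) (J(x) = (5 + x)*x = x*(5 + x))
N(o) = 8 + o (N(o) = o + 8 = 8 + o)
m(g) = 0 (m(g) = sqrt(4 - 4*(5 - 4)) = sqrt(4 - 4*1) = sqrt(4 - 4) = sqrt(0) = 0)
t(b) = -91 (t(b) = -7*(13 + 0*10) = -7*(13 + 0) = -7*13 = -91)
t(N(0))/334985 = -91/334985 = -91*1/334985 = -13/47855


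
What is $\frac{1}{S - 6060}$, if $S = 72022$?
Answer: $\frac{1}{65962} \approx 1.516 \cdot 10^{-5}$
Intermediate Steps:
$\frac{1}{S - 6060} = \frac{1}{72022 - 6060} = \frac{1}{65962}$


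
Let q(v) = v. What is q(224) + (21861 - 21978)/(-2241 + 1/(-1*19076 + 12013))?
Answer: 3546339587/15828184 ≈ 224.05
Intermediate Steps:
q(224) + (21861 - 21978)/(-2241 + 1/(-1*19076 + 12013)) = 224 + (21861 - 21978)/(-2241 + 1/(-1*19076 + 12013)) = 224 - 117/(-2241 + 1/(-19076 + 12013)) = 224 - 117/(-2241 + 1/(-7063)) = 224 - 117/(-2241 - 1/7063) = 224 - 117/(-15828184/7063) = 224 - 117*(-7063/15828184) = 224 + 826371/15828184 = 3546339587/15828184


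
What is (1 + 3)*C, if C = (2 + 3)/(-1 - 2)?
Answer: -20/3 ≈ -6.6667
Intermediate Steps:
C = -5/3 (C = 5/(-3) = 5*(-⅓) = -5/3 ≈ -1.6667)
(1 + 3)*C = (1 + 3)*(-5/3) = 4*(-5/3) = -20/3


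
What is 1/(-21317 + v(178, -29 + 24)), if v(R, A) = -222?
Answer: -1/21539 ≈ -4.6427e-5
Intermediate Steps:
1/(-21317 + v(178, -29 + 24)) = 1/(-21317 - 222) = 1/(-21539) = -1/21539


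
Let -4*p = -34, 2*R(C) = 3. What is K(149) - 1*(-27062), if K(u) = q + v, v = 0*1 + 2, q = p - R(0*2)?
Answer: 27071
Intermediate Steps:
R(C) = 3/2 (R(C) = (½)*3 = 3/2)
p = 17/2 (p = -¼*(-34) = 17/2 ≈ 8.5000)
q = 7 (q = 17/2 - 1*3/2 = 17/2 - 3/2 = 7)
v = 2 (v = 0 + 2 = 2)
K(u) = 9 (K(u) = 7 + 2 = 9)
K(149) - 1*(-27062) = 9 - 1*(-27062) = 9 + 27062 = 27071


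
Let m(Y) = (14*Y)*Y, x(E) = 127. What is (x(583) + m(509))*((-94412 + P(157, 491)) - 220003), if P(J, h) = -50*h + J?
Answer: -1228945044888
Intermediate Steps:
P(J, h) = J - 50*h
m(Y) = 14*Y²
(x(583) + m(509))*((-94412 + P(157, 491)) - 220003) = (127 + 14*509²)*((-94412 + (157 - 50*491)) - 220003) = (127 + 14*259081)*((-94412 + (157 - 24550)) - 220003) = (127 + 3627134)*((-94412 - 24393) - 220003) = 3627261*(-118805 - 220003) = 3627261*(-338808) = -1228945044888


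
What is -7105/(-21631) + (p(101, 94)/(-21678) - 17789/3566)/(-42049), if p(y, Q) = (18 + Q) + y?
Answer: 275041456491690/837054111628243 ≈ 0.32858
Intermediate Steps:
p(y, Q) = 18 + Q + y
-7105/(-21631) + (p(101, 94)/(-21678) - 17789/3566)/(-42049) = -7105/(-21631) + ((18 + 94 + 101)/(-21678) - 17789/3566)/(-42049) = -7105*(-1/21631) + (213*(-1/21678) - 17789*1/3566)*(-1/42049) = 7105/21631 + (-71/7226 - 17789/3566)*(-1/42049) = 7105/21631 - 32199125/6441979*(-1/42049) = 7105/21631 + 4599875/38696967853 = 275041456491690/837054111628243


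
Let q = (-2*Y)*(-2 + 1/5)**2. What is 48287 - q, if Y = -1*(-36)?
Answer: 1213007/25 ≈ 48520.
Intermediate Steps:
Y = 36
q = -5832/25 (q = (-2*36)*(-2 + 1/5)**2 = -72*(-2 + 1/5)**2 = -72*(-9/5)**2 = -72*81/25 = -5832/25 ≈ -233.28)
48287 - q = 48287 - 1*(-5832/25) = 48287 + 5832/25 = 1213007/25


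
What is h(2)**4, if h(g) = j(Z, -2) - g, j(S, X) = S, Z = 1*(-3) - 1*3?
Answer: 4096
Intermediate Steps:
Z = -6 (Z = -3 - 3 = -6)
h(g) = -6 - g
h(2)**4 = (-6 - 1*2)**4 = (-6 - 2)**4 = (-8)**4 = 4096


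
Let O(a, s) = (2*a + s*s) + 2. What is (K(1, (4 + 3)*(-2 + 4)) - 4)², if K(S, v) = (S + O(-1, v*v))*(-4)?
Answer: 23615083584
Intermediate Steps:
O(a, s) = 2 + s² + 2*a (O(a, s) = (2*a + s²) + 2 = (s² + 2*a) + 2 = 2 + s² + 2*a)
K(S, v) = -4*S - 4*v⁴ (K(S, v) = (S + (2 + (v*v)² + 2*(-1)))*(-4) = (S + (2 + (v²)² - 2))*(-4) = (S + (2 + v⁴ - 2))*(-4) = (S + v⁴)*(-4) = -4*S - 4*v⁴)
(K(1, (4 + 3)*(-2 + 4)) - 4)² = ((-4*1 - 4*(-2 + 4)⁴*(4 + 3)⁴) - 4)² = ((-4 - 4*(7*2)⁴) - 4)² = ((-4 - 4*14⁴) - 4)² = ((-4 - 4*38416) - 4)² = ((-4 - 153664) - 4)² = (-153668 - 4)² = (-153672)² = 23615083584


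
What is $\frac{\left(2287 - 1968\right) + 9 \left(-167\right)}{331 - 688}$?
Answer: $\frac{1184}{357} \approx 3.3165$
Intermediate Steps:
$\frac{\left(2287 - 1968\right) + 9 \left(-167\right)}{331 - 688} = \frac{319 - 1503}{-357} = \left(-1184\right) \left(- \frac{1}{357}\right) = \frac{1184}{357}$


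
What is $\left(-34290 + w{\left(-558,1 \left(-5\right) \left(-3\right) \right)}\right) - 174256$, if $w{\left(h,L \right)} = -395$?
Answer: $-208941$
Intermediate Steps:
$\left(-34290 + w{\left(-558,1 \left(-5\right) \left(-3\right) \right)}\right) - 174256 = \left(-34290 - 395\right) - 174256 = -34685 - 174256 = -208941$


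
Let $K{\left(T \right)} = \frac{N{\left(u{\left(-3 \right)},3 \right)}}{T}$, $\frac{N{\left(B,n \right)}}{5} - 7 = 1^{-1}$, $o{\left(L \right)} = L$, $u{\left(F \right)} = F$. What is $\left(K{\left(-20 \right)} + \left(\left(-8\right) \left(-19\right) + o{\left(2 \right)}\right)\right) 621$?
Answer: $94392$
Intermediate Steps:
$N{\left(B,n \right)} = 40$ ($N{\left(B,n \right)} = 35 + \frac{5}{1} = 35 + 5 \cdot 1 = 35 + 5 = 40$)
$K{\left(T \right)} = \frac{40}{T}$
$\left(K{\left(-20 \right)} + \left(\left(-8\right) \left(-19\right) + o{\left(2 \right)}\right)\right) 621 = \left(\frac{40}{-20} + \left(\left(-8\right) \left(-19\right) + 2\right)\right) 621 = \left(40 \left(- \frac{1}{20}\right) + \left(152 + 2\right)\right) 621 = \left(-2 + 154\right) 621 = 152 \cdot 621 = 94392$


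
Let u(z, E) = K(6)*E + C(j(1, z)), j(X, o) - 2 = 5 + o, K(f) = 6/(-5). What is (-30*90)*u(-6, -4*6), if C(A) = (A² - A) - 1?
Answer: -75060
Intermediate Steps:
K(f) = -6/5 (K(f) = 6*(-⅕) = -6/5)
j(X, o) = 7 + o (j(X, o) = 2 + (5 + o) = 7 + o)
C(A) = -1 + A² - A
u(z, E) = -8 + (7 + z)² - z - 6*E/5 (u(z, E) = -6*E/5 + (-1 + (7 + z)² - (7 + z)) = -6*E/5 + (-1 + (7 + z)² + (-7 - z)) = -6*E/5 + (-8 + (7 + z)² - z) = -8 + (7 + z)² - z - 6*E/5)
(-30*90)*u(-6, -4*6) = (-30*90)*(41 + (-6)² + 13*(-6) - (-24)*6/5) = -2700*(41 + 36 - 78 - 6/5*(-24)) = -2700*(41 + 36 - 78 + 144/5) = -2700*139/5 = -75060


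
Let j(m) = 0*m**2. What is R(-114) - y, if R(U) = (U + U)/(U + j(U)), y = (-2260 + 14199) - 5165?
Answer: -6772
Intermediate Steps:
j(m) = 0
y = 6774 (y = 11939 - 5165 = 6774)
R(U) = 2 (R(U) = (U + U)/(U + 0) = (2*U)/U = 2)
R(-114) - y = 2 - 1*6774 = 2 - 6774 = -6772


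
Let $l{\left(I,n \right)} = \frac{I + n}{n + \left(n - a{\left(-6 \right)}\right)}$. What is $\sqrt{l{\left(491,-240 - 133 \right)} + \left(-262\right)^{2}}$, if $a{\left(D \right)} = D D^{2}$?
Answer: $\frac{\sqrt{4820509265}}{265} \approx 262.0$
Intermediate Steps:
$a{\left(D \right)} = D^{3}$
$l{\left(I,n \right)} = \frac{I + n}{216 + 2 n}$ ($l{\left(I,n \right)} = \frac{I + n}{n + \left(n - \left(-6\right)^{3}\right)} = \frac{I + n}{n + \left(n - -216\right)} = \frac{I + n}{n + \left(n + 216\right)} = \frac{I + n}{n + \left(216 + n\right)} = \frac{I + n}{216 + 2 n}$)
$\sqrt{l{\left(491,-240 - 133 \right)} + \left(-262\right)^{2}} = \sqrt{\frac{491 - 373}{2 \left(108 - 373\right)} + \left(-262\right)^{2}} = \sqrt{\frac{491 - 373}{2 \left(108 - 373\right)} + 68644} = \sqrt{\frac{1}{2} \frac{1}{-265} \cdot 118 + 68644} = \sqrt{\frac{1}{2} \left(- \frac{1}{265}\right) 118 + 68644} = \sqrt{- \frac{59}{265} + 68644} = \sqrt{\frac{18190601}{265}} = \frac{\sqrt{4820509265}}{265}$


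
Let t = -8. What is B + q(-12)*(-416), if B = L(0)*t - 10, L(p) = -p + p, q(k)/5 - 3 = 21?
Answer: -49930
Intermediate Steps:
q(k) = 120 (q(k) = 15 + 5*21 = 15 + 105 = 120)
L(p) = 0
B = -10 (B = 0*(-8) - 10 = 0 - 10 = -10)
B + q(-12)*(-416) = -10 + 120*(-416) = -10 - 49920 = -49930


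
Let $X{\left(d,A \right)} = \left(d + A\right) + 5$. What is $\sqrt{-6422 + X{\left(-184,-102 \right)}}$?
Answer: $i \sqrt{6703} \approx 81.872 i$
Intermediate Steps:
$X{\left(d,A \right)} = 5 + A + d$ ($X{\left(d,A \right)} = \left(A + d\right) + 5 = 5 + A + d$)
$\sqrt{-6422 + X{\left(-184,-102 \right)}} = \sqrt{-6422 - 281} = \sqrt{-6703} = i \sqrt{6703}$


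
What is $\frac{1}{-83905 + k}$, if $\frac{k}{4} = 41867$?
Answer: $\frac{1}{83563} \approx 1.1967 \cdot 10^{-5}$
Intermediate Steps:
$k = 167468$ ($k = 4 \cdot 41867 = 167468$)
$\frac{1}{-83905 + k} = \frac{1}{-83905 + 167468} = \frac{1}{83563}$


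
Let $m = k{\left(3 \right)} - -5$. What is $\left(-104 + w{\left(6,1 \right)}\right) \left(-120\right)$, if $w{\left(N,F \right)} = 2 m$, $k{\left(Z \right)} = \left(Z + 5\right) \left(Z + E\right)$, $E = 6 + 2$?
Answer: $-9840$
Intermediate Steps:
$E = 8$
$k{\left(Z \right)} = \left(5 + Z\right) \left(8 + Z\right)$ ($k{\left(Z \right)} = \left(Z + 5\right) \left(Z + 8\right) = \left(5 + Z\right) \left(8 + Z\right)$)
$m = 93$ ($m = \left(40 + 3^{2} + 13 \cdot 3\right) - -5 = \left(40 + 9 + 39\right) + 5 = 88 + 5 = 93$)
$w{\left(N,F \right)} = 186$ ($w{\left(N,F \right)} = 2 \cdot 93 = 186$)
$\left(-104 + w{\left(6,1 \right)}\right) \left(-120\right) = \left(-104 + 186\right) \left(-120\right) = 82 \left(-120\right) = -9840$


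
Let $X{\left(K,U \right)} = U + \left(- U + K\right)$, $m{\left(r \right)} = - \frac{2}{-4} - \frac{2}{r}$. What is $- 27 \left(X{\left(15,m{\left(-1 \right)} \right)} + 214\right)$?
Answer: $-6183$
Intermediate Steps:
$m{\left(r \right)} = \frac{1}{2} - \frac{2}{r}$ ($m{\left(r \right)} = \left(-2\right) \left(- \frac{1}{4}\right) - \frac{2}{r} = \frac{1}{2} - \frac{2}{r}$)
$X{\left(K,U \right)} = K$ ($X{\left(K,U \right)} = U + \left(K - U\right) = K$)
$- 27 \left(X{\left(15,m{\left(-1 \right)} \right)} + 214\right) = - 27 \left(15 + 214\right) = \left(-27\right) 229 = -6183$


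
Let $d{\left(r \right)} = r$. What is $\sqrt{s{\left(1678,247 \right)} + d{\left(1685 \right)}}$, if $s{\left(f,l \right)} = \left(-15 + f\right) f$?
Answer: $\sqrt{2792199} \approx 1671.0$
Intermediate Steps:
$s{\left(f,l \right)} = f \left(-15 + f\right)$
$\sqrt{s{\left(1678,247 \right)} + d{\left(1685 \right)}} = \sqrt{1678 \left(-15 + 1678\right) + 1685} = \sqrt{1678 \cdot 1663 + 1685} = \sqrt{2790514 + 1685} = \sqrt{2792199}$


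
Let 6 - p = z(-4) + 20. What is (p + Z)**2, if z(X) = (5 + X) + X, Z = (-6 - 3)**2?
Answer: 4900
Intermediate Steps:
Z = 81 (Z = (-9)**2 = 81)
z(X) = 5 + 2*X
p = -11 (p = 6 - ((5 + 2*(-4)) + 20) = 6 - ((5 - 8) + 20) = 6 - (-3 + 20) = 6 - 1*17 = 6 - 17 = -11)
(p + Z)**2 = (-11 + 81)**2 = 70**2 = 4900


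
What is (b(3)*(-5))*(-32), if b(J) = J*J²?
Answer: 4320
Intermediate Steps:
b(J) = J³
(b(3)*(-5))*(-32) = (3³*(-5))*(-32) = (27*(-5))*(-32) = -135*(-32) = 4320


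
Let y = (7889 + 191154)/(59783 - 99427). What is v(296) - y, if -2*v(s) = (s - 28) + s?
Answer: -10980565/39644 ≈ -276.98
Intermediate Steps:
v(s) = 14 - s (v(s) = -((s - 28) + s)/2 = -((-28 + s) + s)/2 = -(-28 + 2*s)/2 = 14 - s)
y = -199043/39644 (y = 199043/(-39644) = 199043*(-1/39644) = -199043/39644 ≈ -5.0208)
v(296) - y = (14 - 1*296) - 1*(-199043/39644) = (14 - 296) + 199043/39644 = -282 + 199043/39644 = -10980565/39644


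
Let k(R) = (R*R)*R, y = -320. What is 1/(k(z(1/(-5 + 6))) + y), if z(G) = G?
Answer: -1/319 ≈ -0.0031348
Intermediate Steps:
k(R) = R**3 (k(R) = R**2*R = R**3)
1/(k(z(1/(-5 + 6))) + y) = 1/((1/(-5 + 6))**3 - 320) = 1/((1/1)**3 - 320) = 1/(1**3 - 320) = 1/(1 - 320) = 1/(-319) = -1/319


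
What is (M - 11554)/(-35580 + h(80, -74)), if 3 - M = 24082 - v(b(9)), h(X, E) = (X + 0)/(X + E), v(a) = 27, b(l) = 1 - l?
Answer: 53409/53350 ≈ 1.0011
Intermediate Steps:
h(X, E) = X/(E + X)
M = -24052 (M = 3 - (24082 - 1*27) = 3 - (24082 - 27) = 3 - 1*24055 = 3 - 24055 = -24052)
(M - 11554)/(-35580 + h(80, -74)) = (-24052 - 11554)/(-35580 + 80/(-74 + 80)) = -35606/(-35580 + 80/6) = -35606/(-35580 + 80*(1/6)) = -35606/(-35580 + 40/3) = -35606/(-106700/3) = -35606*(-3/106700) = 53409/53350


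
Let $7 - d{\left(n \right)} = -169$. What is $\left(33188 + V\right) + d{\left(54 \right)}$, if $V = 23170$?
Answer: $56534$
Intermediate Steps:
$d{\left(n \right)} = 176$ ($d{\left(n \right)} = 7 - -169 = 7 + 169 = 176$)
$\left(33188 + V\right) + d{\left(54 \right)} = \left(33188 + 23170\right) + 176 = 56358 + 176 = 56534$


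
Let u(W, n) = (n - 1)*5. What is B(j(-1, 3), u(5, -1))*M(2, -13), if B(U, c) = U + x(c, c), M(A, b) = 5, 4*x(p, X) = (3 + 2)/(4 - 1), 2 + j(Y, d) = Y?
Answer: -155/12 ≈ -12.917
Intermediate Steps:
j(Y, d) = -2 + Y
x(p, X) = 5/12 (x(p, X) = ((3 + 2)/(4 - 1))/4 = (5/3)/4 = (5*(⅓))/4 = (¼)*(5/3) = 5/12)
u(W, n) = -5 + 5*n (u(W, n) = (-1 + n)*5 = -5 + 5*n)
B(U, c) = 5/12 + U (B(U, c) = U + 5/12 = 5/12 + U)
B(j(-1, 3), u(5, -1))*M(2, -13) = (5/12 + (-2 - 1))*5 = (5/12 - 3)*5 = -31/12*5 = -155/12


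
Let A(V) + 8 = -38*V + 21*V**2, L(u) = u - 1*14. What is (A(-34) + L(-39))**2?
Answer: 650607049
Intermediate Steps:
L(u) = -14 + u (L(u) = u - 14 = -14 + u)
A(V) = -8 - 38*V + 21*V**2 (A(V) = -8 + (-38*V + 21*V**2) = -8 - 38*V + 21*V**2)
(A(-34) + L(-39))**2 = ((-8 - 38*(-34) + 21*(-34)**2) + (-14 - 39))**2 = ((-8 + 1292 + 21*1156) - 53)**2 = ((-8 + 1292 + 24276) - 53)**2 = (25560 - 53)**2 = 25507**2 = 650607049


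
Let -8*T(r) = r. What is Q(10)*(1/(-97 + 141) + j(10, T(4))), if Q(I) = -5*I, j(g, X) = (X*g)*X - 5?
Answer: 2725/22 ≈ 123.86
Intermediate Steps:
T(r) = -r/8
j(g, X) = -5 + g*X² (j(g, X) = g*X² - 5 = -5 + g*X²)
Q(10)*(1/(-97 + 141) + j(10, T(4))) = (-5*10)*(1/(-97 + 141) + (-5 + 10*(-⅛*4)²)) = -50*(1/44 + (-5 + 10*(-½)²)) = -50*(1/44 + (-5 + 10*(¼))) = -50*(1/44 + (-5 + 5/2)) = -50*(1/44 - 5/2) = -50*(-109/44) = 2725/22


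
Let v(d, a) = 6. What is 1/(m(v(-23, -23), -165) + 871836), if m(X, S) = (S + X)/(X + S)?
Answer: 1/871837 ≈ 1.1470e-6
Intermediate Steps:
m(X, S) = 1 (m(X, S) = (S + X)/(S + X) = 1)
1/(m(v(-23, -23), -165) + 871836) = 1/(1 + 871836) = 1/871837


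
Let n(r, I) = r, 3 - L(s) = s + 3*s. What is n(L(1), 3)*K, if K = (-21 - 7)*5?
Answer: 140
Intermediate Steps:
L(s) = 3 - 4*s (L(s) = 3 - (s + 3*s) = 3 - 4*s)
K = -140 (K = -28*5 = -140)
n(L(1), 3)*K = (3 - 4*1)*(-140) = (3 - 4)*(-140) = -1*(-140) = 140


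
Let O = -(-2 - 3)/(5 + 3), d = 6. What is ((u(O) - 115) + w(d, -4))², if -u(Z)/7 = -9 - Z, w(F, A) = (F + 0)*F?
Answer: 8649/64 ≈ 135.14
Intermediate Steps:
w(F, A) = F² (w(F, A) = F*F = F²)
O = 5/8 (O = -(-5)/8 = -1*(-5/8) = 5/8 ≈ 0.62500)
u(Z) = 63 + 7*Z (u(Z) = -7*(-9 - Z) = 63 + 7*Z)
((u(O) - 115) + w(d, -4))² = (((63 + 7*(5/8)) - 115) + 6²)² = (((63 + 35/8) - 115) + 36)² = ((539/8 - 115) + 36)² = (-381/8 + 36)² = (-93/8)² = 8649/64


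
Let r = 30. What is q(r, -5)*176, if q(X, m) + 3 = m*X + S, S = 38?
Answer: -20240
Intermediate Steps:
q(X, m) = 35 + X*m (q(X, m) = -3 + (m*X + 38) = -3 + (X*m + 38) = -3 + (38 + X*m) = 35 + X*m)
q(r, -5)*176 = (35 + 30*(-5))*176 = (35 - 150)*176 = -115*176 = -20240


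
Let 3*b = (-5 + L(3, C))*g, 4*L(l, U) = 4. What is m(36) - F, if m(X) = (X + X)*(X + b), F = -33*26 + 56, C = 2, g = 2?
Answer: 3202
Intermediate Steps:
L(l, U) = 1 (L(l, U) = (¼)*4 = 1)
F = -802 (F = -858 + 56 = -802)
b = -8/3 (b = ((-5 + 1)*2)/3 = (-4*2)/3 = (⅓)*(-8) = -8/3 ≈ -2.6667)
m(X) = 2*X*(-8/3 + X) (m(X) = (X + X)*(X - 8/3) = (2*X)*(-8/3 + X) = 2*X*(-8/3 + X))
m(36) - F = (⅔)*36*(-8 + 3*36) - 1*(-802) = (⅔)*36*(-8 + 108) + 802 = (⅔)*36*100 + 802 = 2400 + 802 = 3202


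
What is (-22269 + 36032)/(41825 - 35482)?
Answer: 13763/6343 ≈ 2.1698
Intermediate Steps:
(-22269 + 36032)/(41825 - 35482) = 13763/6343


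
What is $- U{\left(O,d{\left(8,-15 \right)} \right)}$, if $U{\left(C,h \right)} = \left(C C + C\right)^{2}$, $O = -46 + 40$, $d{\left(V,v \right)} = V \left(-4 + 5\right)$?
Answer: $-900$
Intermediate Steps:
$d{\left(V,v \right)} = V$ ($d{\left(V,v \right)} = V 1 = V$)
$O = -6$
$U{\left(C,h \right)} = \left(C + C^{2}\right)^{2}$ ($U{\left(C,h \right)} = \left(C^{2} + C\right)^{2} = \left(C + C^{2}\right)^{2}$)
$- U{\left(O,d{\left(8,-15 \right)} \right)} = - \left(-6\right)^{2} \left(1 - 6\right)^{2} = - 36 \left(-5\right)^{2} = - 36 \cdot 25 = \left(-1\right) 900 = -900$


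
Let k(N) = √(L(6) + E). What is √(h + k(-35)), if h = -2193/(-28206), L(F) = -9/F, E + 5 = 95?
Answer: √(6872862 + 44198802*√354)/9402 ≈ 3.0798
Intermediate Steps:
E = 90 (E = -5 + 95 = 90)
h = 731/9402 (h = -2193*(-1/28206) = 731/9402 ≈ 0.077749)
k(N) = √354/2 (k(N) = √(-9/6 + 90) = √(-9*⅙ + 90) = √(-3/2 + 90) = √(177/2) = √354/2)
√(h + k(-35)) = √(731/9402 + √354/2)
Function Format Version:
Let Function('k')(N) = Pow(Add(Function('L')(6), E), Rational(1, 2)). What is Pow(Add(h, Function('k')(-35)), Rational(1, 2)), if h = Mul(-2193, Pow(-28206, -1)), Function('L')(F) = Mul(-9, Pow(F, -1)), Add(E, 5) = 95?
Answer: Mul(Rational(1, 9402), Pow(Add(6872862, Mul(44198802, Pow(354, Rational(1, 2)))), Rational(1, 2))) ≈ 3.0798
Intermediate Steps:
E = 90 (E = Add(-5, 95) = 90)
h = Rational(731, 9402) (h = Mul(-2193, Rational(-1, 28206)) = Rational(731, 9402) ≈ 0.077749)
Function('k')(N) = Mul(Rational(1, 2), Pow(354, Rational(1, 2))) (Function('k')(N) = Pow(Add(Mul(-9, Pow(6, -1)), 90), Rational(1, 2)) = Pow(Add(Mul(-9, Rational(1, 6)), 90), Rational(1, 2)) = Pow(Add(Rational(-3, 2), 90), Rational(1, 2)) = Pow(Rational(177, 2), Rational(1, 2)) = Mul(Rational(1, 2), Pow(354, Rational(1, 2))))
Pow(Add(h, Function('k')(-35)), Rational(1, 2)) = Pow(Add(Rational(731, 9402), Mul(Rational(1, 2), Pow(354, Rational(1, 2)))), Rational(1, 2))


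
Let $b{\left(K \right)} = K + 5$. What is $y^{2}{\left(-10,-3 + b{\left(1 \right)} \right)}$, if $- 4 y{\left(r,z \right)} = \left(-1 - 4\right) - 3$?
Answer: $4$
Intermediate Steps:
$b{\left(K \right)} = 5 + K$
$y{\left(r,z \right)} = 2$ ($y{\left(r,z \right)} = - \frac{\left(-1 - 4\right) - 3}{4} = - \frac{-5 - 3}{4} = \left(- \frac{1}{4}\right) \left(-8\right) = 2$)
$y^{2}{\left(-10,-3 + b{\left(1 \right)} \right)} = 2^{2} = 4$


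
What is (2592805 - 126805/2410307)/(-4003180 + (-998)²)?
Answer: -3124727957165/3624108681516 ≈ -0.86221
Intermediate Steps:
(2592805 - 126805/2410307)/(-4003180 + (-998)²) = (2592805 - 126805*1/2410307)/(-4003180 + 996004) = (2592805 - 126805/2410307)/(-3007176) = (6249455914330/2410307)*(-1/3007176) = -3124727957165/3624108681516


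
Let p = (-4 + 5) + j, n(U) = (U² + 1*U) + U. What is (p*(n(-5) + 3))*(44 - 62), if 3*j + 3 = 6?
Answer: -648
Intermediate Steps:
j = 1 (j = -1 + (⅓)*6 = -1 + 2 = 1)
n(U) = U² + 2*U (n(U) = (U² + U) + U = (U + U²) + U = U² + 2*U)
p = 2 (p = (-4 + 5) + 1 = 1 + 1 = 2)
(p*(n(-5) + 3))*(44 - 62) = (2*(-5*(2 - 5) + 3))*(44 - 62) = (2*(-5*(-3) + 3))*(-18) = (2*(15 + 3))*(-18) = (2*18)*(-18) = 36*(-18) = -648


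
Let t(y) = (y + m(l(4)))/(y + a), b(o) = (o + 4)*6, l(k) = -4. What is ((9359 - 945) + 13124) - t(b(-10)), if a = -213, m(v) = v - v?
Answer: 1787642/83 ≈ 21538.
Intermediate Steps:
m(v) = 0
b(o) = 24 + 6*o (b(o) = (4 + o)*6 = 24 + 6*o)
t(y) = y/(-213 + y) (t(y) = (y + 0)/(y - 213) = y/(-213 + y))
((9359 - 945) + 13124) - t(b(-10)) = ((9359 - 945) + 13124) - (24 + 6*(-10))/(-213 + (24 + 6*(-10))) = (8414 + 13124) - (24 - 60)/(-213 + (24 - 60)) = 21538 - (-36)/(-213 - 36) = 21538 - (-36)/(-249) = 21538 - (-36)*(-1)/249 = 21538 - 1*12/83 = 21538 - 12/83 = 1787642/83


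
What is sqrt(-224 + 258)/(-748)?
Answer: -sqrt(34)/748 ≈ -0.0077954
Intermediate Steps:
sqrt(-224 + 258)/(-748) = sqrt(34)*(-1/748) = -sqrt(34)/748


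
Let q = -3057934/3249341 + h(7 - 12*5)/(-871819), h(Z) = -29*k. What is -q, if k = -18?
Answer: 2667661117948/2832837221279 ≈ 0.94169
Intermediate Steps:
h(Z) = 522 (h(Z) = -29*(-18) = 522)
q = -2667661117948/2832837221279 (q = -3057934/3249341 + 522/(-871819) = -3057934*1/3249341 + 522*(-1/871819) = -3057934/3249341 - 522/871819 = -2667661117948/2832837221279 ≈ -0.94169)
-q = -1*(-2667661117948/2832837221279) = 2667661117948/2832837221279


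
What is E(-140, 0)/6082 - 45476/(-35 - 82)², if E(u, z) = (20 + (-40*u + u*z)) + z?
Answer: -99826426/41628249 ≈ -2.3980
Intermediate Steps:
E(u, z) = 20 + z - 40*u + u*z (E(u, z) = (20 - 40*u + u*z) + z = 20 + z - 40*u + u*z)
E(-140, 0)/6082 - 45476/(-35 - 82)² = (20 + 0 - 40*(-140) - 140*0)/6082 - 45476/(-35 - 82)² = (20 + 0 + 5600 + 0)*(1/6082) - 45476/((-117)²) = 5620*(1/6082) - 45476/13689 = 2810/3041 - 45476*1/13689 = 2810/3041 - 45476/13689 = -99826426/41628249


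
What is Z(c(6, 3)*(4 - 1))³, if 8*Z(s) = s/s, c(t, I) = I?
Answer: 1/512 ≈ 0.0019531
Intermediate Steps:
Z(s) = ⅛ (Z(s) = (s/s)/8 = (⅛)*1 = ⅛)
Z(c(6, 3)*(4 - 1))³ = (⅛)³ = 1/512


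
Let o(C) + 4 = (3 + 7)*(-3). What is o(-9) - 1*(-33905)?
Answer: 33871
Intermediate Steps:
o(C) = -34 (o(C) = -4 + (3 + 7)*(-3) = -4 + 10*(-3) = -4 - 30 = -34)
o(-9) - 1*(-33905) = -34 - 1*(-33905) = -34 + 33905 = 33871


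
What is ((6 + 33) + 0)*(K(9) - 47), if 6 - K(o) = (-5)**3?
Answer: 3276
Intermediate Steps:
K(o) = 131 (K(o) = 6 - 1*(-5)**3 = 6 - 1*(-125) = 6 + 125 = 131)
((6 + 33) + 0)*(K(9) - 47) = ((6 + 33) + 0)*(131 - 47) = (39 + 0)*84 = 39*84 = 3276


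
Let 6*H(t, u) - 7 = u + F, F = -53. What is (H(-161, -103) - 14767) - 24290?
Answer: -234491/6 ≈ -39082.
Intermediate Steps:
H(t, u) = -23/3 + u/6 (H(t, u) = 7/6 + (u - 53)/6 = 7/6 + (-53 + u)/6 = 7/6 + (-53/6 + u/6) = -23/3 + u/6)
(H(-161, -103) - 14767) - 24290 = ((-23/3 + (⅙)*(-103)) - 14767) - 24290 = ((-23/3 - 103/6) - 14767) - 24290 = (-149/6 - 14767) - 24290 = -88751/6 - 24290 = -234491/6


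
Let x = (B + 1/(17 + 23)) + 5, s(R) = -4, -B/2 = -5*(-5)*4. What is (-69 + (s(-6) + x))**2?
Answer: 114896961/1600 ≈ 71811.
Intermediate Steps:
B = -200 (B = -2*(-5*(-5))*4 = -50*4 = -2*100 = -200)
x = -7799/40 (x = (-200 + 1/(17 + 23)) + 5 = (-200 + 1/40) + 5 = -7999/40 + 5 = -7799/40 ≈ -194.98)
(-69 + (s(-6) + x))**2 = (-69 + (-4 - 7799/40))**2 = (-69 - 7959/40)**2 = (-10719/40)**2 = 114896961/1600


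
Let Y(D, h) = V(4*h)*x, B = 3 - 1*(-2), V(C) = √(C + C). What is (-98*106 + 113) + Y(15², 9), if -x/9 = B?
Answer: -10275 - 270*√2 ≈ -10657.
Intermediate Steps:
V(C) = √2*√C (V(C) = √(2*C) = √2*√C)
B = 5 (B = 3 + 2 = 5)
x = -45 (x = -9*5 = -45)
Y(D, h) = -90*√2*√h (Y(D, h) = (√2*√(4*h))*(-45) = (√2*(2*√h))*(-45) = (2*√2*√h)*(-45) = -90*√2*√h)
(-98*106 + 113) + Y(15², 9) = (-98*106 + 113) - 90*√2*√9 = (-10388 + 113) - 90*√2*3 = -10275 - 270*√2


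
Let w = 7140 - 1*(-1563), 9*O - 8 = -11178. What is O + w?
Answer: 67157/9 ≈ 7461.9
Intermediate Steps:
O = -11170/9 (O = 8/9 + (⅑)*(-11178) = 8/9 - 1242 = -11170/9 ≈ -1241.1)
w = 8703 (w = 7140 + 1563 = 8703)
O + w = -11170/9 + 8703 = 67157/9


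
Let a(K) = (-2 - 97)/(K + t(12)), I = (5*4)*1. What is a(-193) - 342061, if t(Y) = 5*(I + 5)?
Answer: -23260049/68 ≈ -3.4206e+5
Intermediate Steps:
I = 20 (I = 20*1 = 20)
t(Y) = 125 (t(Y) = 5*(20 + 5) = 5*25 = 125)
a(K) = -99/(125 + K) (a(K) = (-2 - 97)/(K + 125) = -99/(125 + K))
a(-193) - 342061 = -99/(125 - 193) - 342061 = -99/(-68) - 342061 = -99*(-1/68) - 342061 = 99/68 - 342061 = -23260049/68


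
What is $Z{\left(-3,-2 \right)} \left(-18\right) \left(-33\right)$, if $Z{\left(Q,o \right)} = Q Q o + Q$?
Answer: $-12474$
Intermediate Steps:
$Z{\left(Q,o \right)} = Q + o Q^{2}$ ($Z{\left(Q,o \right)} = Q^{2} o + Q = o Q^{2} + Q = Q + o Q^{2}$)
$Z{\left(-3,-2 \right)} \left(-18\right) \left(-33\right) = - 3 \left(1 - -6\right) \left(-18\right) \left(-33\right) = - 3 \left(1 + 6\right) \left(-18\right) \left(-33\right) = \left(-3\right) 7 \left(-18\right) \left(-33\right) = \left(-21\right) \left(-18\right) \left(-33\right) = 378 \left(-33\right) = -12474$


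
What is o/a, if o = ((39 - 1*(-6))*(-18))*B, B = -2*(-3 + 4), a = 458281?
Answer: 1620/458281 ≈ 0.0035350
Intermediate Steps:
B = -2 (B = -2*1 = -2)
o = 1620 (o = ((39 - 1*(-6))*(-18))*(-2) = ((39 + 6)*(-18))*(-2) = (45*(-18))*(-2) = -810*(-2) = 1620)
o/a = 1620/458281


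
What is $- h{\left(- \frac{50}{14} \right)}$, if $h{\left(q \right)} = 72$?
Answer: $-72$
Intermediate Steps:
$- h{\left(- \frac{50}{14} \right)} = \left(-1\right) 72 = -72$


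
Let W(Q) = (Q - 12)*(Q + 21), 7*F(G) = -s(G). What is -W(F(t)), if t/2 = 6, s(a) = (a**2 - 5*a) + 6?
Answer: 9918/49 ≈ 202.41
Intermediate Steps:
s(a) = 6 + a**2 - 5*a
t = 12 (t = 2*6 = 12)
F(G) = -6/7 - G**2/7 + 5*G/7 (F(G) = (-(6 + G**2 - 5*G))/7 = (-6 - G**2 + 5*G)/7 = -6/7 - G**2/7 + 5*G/7)
W(Q) = (-12 + Q)*(21 + Q)
-W(F(t)) = -(-252 + (-6/7 - 1/7*12**2 + (5/7)*12)**2 + 9*(-6/7 - 1/7*12**2 + (5/7)*12)) = -(-252 + (-6/7 - 1/7*144 + 60/7)**2 + 9*(-6/7 - 1/7*144 + 60/7)) = -(-252 + (-6/7 - 144/7 + 60/7)**2 + 9*(-6/7 - 144/7 + 60/7)) = -(-252 + (-90/7)**2 + 9*(-90/7)) = -(-252 + 8100/49 - 810/7) = -1*(-9918/49) = 9918/49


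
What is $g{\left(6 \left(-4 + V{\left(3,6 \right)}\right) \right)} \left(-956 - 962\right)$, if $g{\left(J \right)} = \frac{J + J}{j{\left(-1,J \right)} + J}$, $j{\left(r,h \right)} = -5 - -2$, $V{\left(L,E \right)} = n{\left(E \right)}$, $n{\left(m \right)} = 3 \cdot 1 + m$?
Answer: $- \frac{38360}{9} \approx -4262.2$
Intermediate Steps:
$n{\left(m \right)} = 3 + m$
$V{\left(L,E \right)} = 3 + E$
$j{\left(r,h \right)} = -3$ ($j{\left(r,h \right)} = -5 + 2 = -3$)
$g{\left(J \right)} = \frac{2 J}{-3 + J}$ ($g{\left(J \right)} = \frac{J + J}{-3 + J} = \frac{2 J}{-3 + J}$)
$g{\left(6 \left(-4 + V{\left(3,6 \right)}\right) \right)} \left(-956 - 962\right) = \frac{2 \cdot 6 \left(-4 + \left(3 + 6\right)\right)}{-3 + 6 \left(-4 + \left(3 + 6\right)\right)} \left(-956 - 962\right) = \frac{2 \cdot 6 \left(-4 + 9\right)}{-3 + 6 \left(-4 + 9\right)} \left(-1918\right) = \frac{2 \cdot 6 \cdot 5}{-3 + 6 \cdot 5} \left(-1918\right) = 2 \cdot 30 \frac{1}{-3 + 30} \left(-1918\right) = 2 \cdot 30 \cdot \frac{1}{27} \left(-1918\right) = \frac{20}{9} \left(-1918\right) = - \frac{38360}{9}$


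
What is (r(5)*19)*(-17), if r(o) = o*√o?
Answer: -1615*√5 ≈ -3611.3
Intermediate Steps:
r(o) = o^(3/2)
(r(5)*19)*(-17) = (5^(3/2)*19)*(-17) = ((5*√5)*19)*(-17) = (95*√5)*(-17) = -1615*√5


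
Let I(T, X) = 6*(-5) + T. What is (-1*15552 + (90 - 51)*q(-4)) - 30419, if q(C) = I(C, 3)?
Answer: -47297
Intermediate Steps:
I(T, X) = -30 + T
q(C) = -30 + C
(-1*15552 + (90 - 51)*q(-4)) - 30419 = (-1*15552 + (90 - 51)*(-30 - 4)) - 30419 = (-15552 + 39*(-34)) - 30419 = (-15552 - 1326) - 30419 = -16878 - 30419 = -47297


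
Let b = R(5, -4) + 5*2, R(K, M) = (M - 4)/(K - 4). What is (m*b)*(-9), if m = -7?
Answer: 126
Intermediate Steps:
R(K, M) = (-4 + M)/(-4 + K)
b = 2 (b = (-4 - 4)/(-4 + 5) + 5*2 = -8/1 + 10 = 1*(-8) + 10 = -8 + 10 = 2)
(m*b)*(-9) = -7*2*(-9) = -14*(-9) = 126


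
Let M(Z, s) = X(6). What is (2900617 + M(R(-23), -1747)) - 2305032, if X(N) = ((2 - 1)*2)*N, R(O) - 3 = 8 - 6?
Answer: 595597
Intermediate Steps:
R(O) = 5 (R(O) = 3 + (8 - 6) = 3 + 2 = 5)
X(N) = 2*N (X(N) = (1*2)*N = 2*N)
M(Z, s) = 12 (M(Z, s) = 2*6 = 12)
(2900617 + M(R(-23), -1747)) - 2305032 = (2900617 + 12) - 2305032 = 2900629 - 2305032 = 595597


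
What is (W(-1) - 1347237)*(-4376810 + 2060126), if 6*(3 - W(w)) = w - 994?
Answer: 3120731268626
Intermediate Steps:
W(w) = 506/3 - w/6 (W(w) = 3 - (w - 994)/6 = 3 - (-994 + w)/6 = 3 + (497/3 - w/6) = 506/3 - w/6)
(W(-1) - 1347237)*(-4376810 + 2060126) = ((506/3 - ⅙*(-1)) - 1347237)*(-4376810 + 2060126) = ((506/3 + ⅙) - 1347237)*(-2316684) = (1013/6 - 1347237)*(-2316684) = -8082409/6*(-2316684) = 3120731268626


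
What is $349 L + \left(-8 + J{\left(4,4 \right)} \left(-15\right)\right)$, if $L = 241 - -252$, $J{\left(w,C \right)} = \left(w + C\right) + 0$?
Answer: $171929$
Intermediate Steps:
$J{\left(w,C \right)} = C + w$ ($J{\left(w,C \right)} = \left(C + w\right) + 0 = C + w$)
$L = 493$ ($L = 241 + 252 = 493$)
$349 L + \left(-8 + J{\left(4,4 \right)} \left(-15\right)\right) = 349 \cdot 493 + \left(-8 + \left(4 + 4\right) \left(-15\right)\right) = 172057 + \left(-8 + 8 \left(-15\right)\right) = 172057 - 128 = 171929$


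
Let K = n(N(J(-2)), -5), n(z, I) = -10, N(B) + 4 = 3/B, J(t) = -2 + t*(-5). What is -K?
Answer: 10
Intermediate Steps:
J(t) = -2 - 5*t
N(B) = -4 + 3/B
K = -10
-K = -1*(-10) = 10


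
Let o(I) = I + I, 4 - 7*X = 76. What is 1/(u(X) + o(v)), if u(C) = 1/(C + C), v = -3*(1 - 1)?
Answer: -144/7 ≈ -20.571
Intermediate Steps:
X = -72/7 (X = 4/7 - ⅐*76 = 4/7 - 76/7 = -72/7 ≈ -10.286)
v = 0 (v = -3*0 = 0)
u(C) = 1/(2*C)
o(I) = 2*I
1/(u(X) + o(v)) = 1/(1/(2*(-72/7)) + 2*0) = 1/((½)*(-7/72) + 0) = 1/(-7/144 + 0) = 1/(-7/144) = -144/7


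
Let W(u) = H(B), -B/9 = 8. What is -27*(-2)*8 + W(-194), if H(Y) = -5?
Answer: 427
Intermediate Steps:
B = -72 (B = -9*8 = -72)
W(u) = -5
-27*(-2)*8 + W(-194) = -27*(-2)*8 - 5 = 54*8 - 5 = 432 - 5 = 427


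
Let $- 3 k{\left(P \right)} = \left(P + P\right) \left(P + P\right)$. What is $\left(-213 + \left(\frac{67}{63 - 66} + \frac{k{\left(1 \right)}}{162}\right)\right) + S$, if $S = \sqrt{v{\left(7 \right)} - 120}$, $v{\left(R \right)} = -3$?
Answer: $- \frac{57188}{243} + i \sqrt{123} \approx -235.34 + 11.091 i$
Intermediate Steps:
$k{\left(P \right)} = - \frac{4 P^{2}}{3}$ ($k{\left(P \right)} = - \frac{\left(P + P\right) \left(P + P\right)}{3} = - \frac{2 P 2 P}{3} = - \frac{4 P^{2}}{3}$)
$S = i \sqrt{123}$ ($S = \sqrt{-3 - 120} = \sqrt{-123} = i \sqrt{123} \approx 11.091 i$)
$\left(-213 + \left(\frac{67}{63 - 66} + \frac{k{\left(1 \right)}}{162}\right)\right) + S = \left(-213 + \left(\frac{67}{63 - 66} + \frac{\left(- \frac{4}{3}\right) 1^{2}}{162}\right)\right) + i \sqrt{123} = \left(-213 + \left(\frac{67}{-3} + \left(- \frac{4}{3}\right) 1 \cdot \frac{1}{162}\right)\right) + i \sqrt{123} = \left(-213 + \left(67 \left(- \frac{1}{3}\right) - \frac{2}{243}\right)\right) + i \sqrt{123} = \left(-213 - \frac{5429}{243}\right) + i \sqrt{123} = - \frac{57188}{243} + i \sqrt{123}$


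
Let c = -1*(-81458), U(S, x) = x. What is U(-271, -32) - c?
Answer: -81490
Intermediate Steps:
c = 81458
U(-271, -32) - c = -32 - 1*81458 = -32 - 81458 = -81490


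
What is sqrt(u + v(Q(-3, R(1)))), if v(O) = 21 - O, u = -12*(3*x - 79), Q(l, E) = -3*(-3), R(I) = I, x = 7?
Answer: 2*sqrt(177) ≈ 26.608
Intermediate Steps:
Q(l, E) = 9
u = 696 (u = -12*(3*7 - 79) = -12*(21 - 79) = -12*(-58) = 696)
sqrt(u + v(Q(-3, R(1)))) = sqrt(696 + (21 - 1*9)) = sqrt(696 + (21 - 9)) = sqrt(696 + 12) = sqrt(708) = 2*sqrt(177)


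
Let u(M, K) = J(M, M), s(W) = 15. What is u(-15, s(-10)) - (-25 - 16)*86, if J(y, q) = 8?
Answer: 3534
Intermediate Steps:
u(M, K) = 8
u(-15, s(-10)) - (-25 - 16)*86 = 8 - (-25 - 16)*86 = 8 - (-41)*86 = 8 - 1*(-3526) = 8 + 3526 = 3534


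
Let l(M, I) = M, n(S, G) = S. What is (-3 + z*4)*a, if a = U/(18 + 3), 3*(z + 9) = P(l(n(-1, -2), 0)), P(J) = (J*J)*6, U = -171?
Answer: 1767/7 ≈ 252.43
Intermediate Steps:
P(J) = 6*J**2 (P(J) = J**2*6 = 6*J**2)
z = -7 (z = -9 + (6*(-1)**2)/3 = -9 + (6*1)/3 = -9 + (1/3)*6 = -9 + 2 = -7)
a = -57/7 (a = -171/(18 + 3) = -171/21 = (1/21)*(-171) = -57/7 ≈ -8.1429)
(-3 + z*4)*a = (-3 - 7*4)*(-57/7) = (-3 - 28)*(-57/7) = -31*(-57/7) = 1767/7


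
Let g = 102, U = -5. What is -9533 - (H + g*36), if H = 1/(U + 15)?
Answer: -132051/10 ≈ -13205.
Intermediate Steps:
H = 1/10 (H = 1/(-5 + 15) = 1/10 ≈ 0.10000)
-9533 - (H + g*36) = -9533 - (1/10 + 102*36) = -9533 - (1/10 + 3672) = -9533 - 1*36721/10 = -9533 - 36721/10 = -132051/10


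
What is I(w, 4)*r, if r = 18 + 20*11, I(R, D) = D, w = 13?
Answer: 952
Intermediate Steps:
r = 238 (r = 18 + 220 = 238)
I(w, 4)*r = 4*238 = 952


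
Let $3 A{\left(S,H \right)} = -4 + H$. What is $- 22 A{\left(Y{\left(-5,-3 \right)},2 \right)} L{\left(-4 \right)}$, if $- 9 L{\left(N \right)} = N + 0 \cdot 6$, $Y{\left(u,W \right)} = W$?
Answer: $\frac{176}{27} \approx 6.5185$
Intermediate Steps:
$A{\left(S,H \right)} = - \frac{4}{3} + \frac{H}{3}$ ($A{\left(S,H \right)} = \frac{-4 + H}{3} = - \frac{4}{3} + \frac{H}{3}$)
$L{\left(N \right)} = - \frac{N}{9}$ ($L{\left(N \right)} = - \frac{N + 0 \cdot 6}{9} = - \frac{N + 0}{9} = - \frac{N}{9}$)
$- 22 A{\left(Y{\left(-5,-3 \right)},2 \right)} L{\left(-4 \right)} = - 22 \left(- \frac{4}{3} + \frac{1}{3} \cdot 2\right) \left(\left(- \frac{1}{9}\right) \left(-4\right)\right) = - 22 \left(- \frac{4}{3} + \frac{2}{3}\right) \frac{4}{9} = \left(-22\right) \left(- \frac{2}{3}\right) \frac{4}{9} = \frac{44}{3} \cdot \frac{4}{9} = \frac{176}{27}$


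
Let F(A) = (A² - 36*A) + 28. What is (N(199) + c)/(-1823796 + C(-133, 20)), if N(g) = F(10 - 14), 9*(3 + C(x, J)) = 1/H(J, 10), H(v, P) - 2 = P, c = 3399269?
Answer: -367141356/196970291 ≈ -1.8639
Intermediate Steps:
H(v, P) = 2 + P
F(A) = 28 + A² - 36*A
C(x, J) = -323/108 (C(x, J) = -3 + 1/(9*(2 + 10)) = -3 + (⅑)/12 = -3 + (⅑)*(1/12) = -3 + 1/108 = -323/108)
N(g) = 188 (N(g) = 28 + (10 - 14)² - 36*(10 - 14) = 28 + (-4)² - 36*(-4) = 28 + 16 + 144 = 188)
(N(199) + c)/(-1823796 + C(-133, 20)) = (188 + 3399269)/(-1823796 - 323/108) = 3399457/(-196970291/108) = 3399457*(-108/196970291) = -367141356/196970291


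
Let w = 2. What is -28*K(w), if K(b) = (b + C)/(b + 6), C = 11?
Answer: -91/2 ≈ -45.500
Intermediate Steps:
K(b) = (11 + b)/(6 + b) (K(b) = (b + 11)/(b + 6) = (11 + b)/(6 + b))
-28*K(w) = -28*(11 + 2)/(6 + 2) = -28*13/8 = -91/2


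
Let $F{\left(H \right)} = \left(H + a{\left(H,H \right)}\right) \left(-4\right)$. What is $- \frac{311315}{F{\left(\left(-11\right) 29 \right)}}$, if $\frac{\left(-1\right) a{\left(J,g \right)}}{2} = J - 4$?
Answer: $\frac{311315}{1308} \approx 238.01$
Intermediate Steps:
$a{\left(J,g \right)} = 8 - 2 J$ ($a{\left(J,g \right)} = - 2 \left(J - 4\right) = - 2 \left(-4 + J\right) = 8 - 2 J$)
$F{\left(H \right)} = -32 + 4 H$ ($F{\left(H \right)} = \left(H - \left(-8 + 2 H\right)\right) \left(-4\right) = \left(8 - H\right) \left(-4\right) = -32 + 4 H$)
$- \frac{311315}{F{\left(\left(-11\right) 29 \right)}} = - \frac{311315}{-32 + 4 \left(\left(-11\right) 29\right)} = - \frac{311315}{-32 + 4 \left(-319\right)} = - \frac{311315}{-32 - 1276} = - \frac{311315}{-1308} = \left(-311315\right) \left(- \frac{1}{1308}\right) = \frac{311315}{1308}$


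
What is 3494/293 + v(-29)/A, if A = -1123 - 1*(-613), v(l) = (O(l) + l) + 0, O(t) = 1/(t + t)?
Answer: 2036189/169940 ≈ 11.982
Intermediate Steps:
O(t) = 1/(2*t)
v(l) = l + 1/(2*l) (v(l) = (1/(2*l) + l) + 0 = (l + 1/(2*l)) + 0 = l + 1/(2*l))
A = -510 (A = -1123 + 613 = -510)
3494/293 + v(-29)/A = 3494/293 + (-29 + (½)/(-29))/(-510) = 3494*(1/293) + (-29 + (½)*(-1/29))*(-1/510) = 3494/293 + (-29 - 1/58)*(-1/510) = 3494/293 - 1683/58*(-1/510) = 3494/293 + 33/580 = 2036189/169940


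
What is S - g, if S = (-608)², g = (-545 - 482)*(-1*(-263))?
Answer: 639765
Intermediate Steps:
g = -270101 (g = -1027*263 = -270101)
S = 369664
S - g = 369664 - 1*(-270101) = 369664 + 270101 = 639765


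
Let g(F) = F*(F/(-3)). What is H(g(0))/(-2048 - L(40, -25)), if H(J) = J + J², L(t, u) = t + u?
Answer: 0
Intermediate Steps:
g(F) = -F²/3 (g(F) = F*(F*(-⅓)) = F*(-F/3) = -F²/3)
H(g(0))/(-2048 - L(40, -25)) = ((-⅓*0²)*(1 - ⅓*0²))/(-2048 - (40 - 25)) = ((-⅓*0)*(1 - ⅓*0))/(-2048 - 1*15) = (0*(1 + 0))/(-2048 - 15) = (0*1)/(-2063) = 0*(-1/2063) = 0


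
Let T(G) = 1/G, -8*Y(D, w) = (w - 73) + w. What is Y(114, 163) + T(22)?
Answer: -2779/88 ≈ -31.580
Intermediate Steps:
Y(D, w) = 73/8 - w/4 (Y(D, w) = -((w - 73) + w)/8 = -((-73 + w) + w)/8 = -(-73 + 2*w)/8 = 73/8 - w/4)
Y(114, 163) + T(22) = (73/8 - 1/4*163) + 1/22 = (73/8 - 163/4) + 1/22 = -253/8 + 1/22 = -2779/88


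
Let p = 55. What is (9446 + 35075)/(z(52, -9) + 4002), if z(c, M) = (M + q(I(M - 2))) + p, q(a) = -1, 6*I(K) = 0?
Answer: 44521/4047 ≈ 11.001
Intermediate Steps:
I(K) = 0 (I(K) = (⅙)*0 = 0)
z(c, M) = 54 + M (z(c, M) = (M - 1) + 55 = (-1 + M) + 55 = 54 + M)
(9446 + 35075)/(z(52, -9) + 4002) = (9446 + 35075)/((54 - 9) + 4002) = 44521/(45 + 4002) = 44521/4047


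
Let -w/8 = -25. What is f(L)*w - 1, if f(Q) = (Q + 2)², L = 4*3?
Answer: 39199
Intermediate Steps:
w = 200 (w = -8*(-25) = 200)
L = 12
f(Q) = (2 + Q)²
f(L)*w - 1 = (2 + 12)²*200 - 1 = 14²*200 - 1 = 196*200 - 1 = 39200 - 1 = 39199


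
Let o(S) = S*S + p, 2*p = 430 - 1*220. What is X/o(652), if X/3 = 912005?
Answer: 2736015/425209 ≈ 6.4345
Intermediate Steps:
X = 2736015 (X = 3*912005 = 2736015)
p = 105 (p = (430 - 1*220)/2 = (430 - 220)/2 = (1/2)*210 = 105)
o(S) = 105 + S**2 (o(S) = S*S + 105 = S**2 + 105 = 105 + S**2)
X/o(652) = 2736015/(105 + 652**2) = 2736015/(105 + 425104) = 2736015/425209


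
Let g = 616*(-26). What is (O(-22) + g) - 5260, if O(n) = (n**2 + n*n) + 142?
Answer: -20166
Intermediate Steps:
O(n) = 142 + 2*n**2 (O(n) = (n**2 + n**2) + 142 = 2*n**2 + 142 = 142 + 2*n**2)
g = -16016
(O(-22) + g) - 5260 = ((142 + 2*(-22)**2) - 16016) - 5260 = ((142 + 2*484) - 16016) - 5260 = ((142 + 968) - 16016) - 5260 = (1110 - 16016) - 5260 = -14906 - 5260 = -20166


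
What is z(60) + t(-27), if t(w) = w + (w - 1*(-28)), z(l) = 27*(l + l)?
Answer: 3214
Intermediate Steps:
z(l) = 54*l (z(l) = 27*(2*l) = 54*l)
t(w) = 28 + 2*w (t(w) = w + (w + 28) = w + (28 + w) = 28 + 2*w)
z(60) + t(-27) = 54*60 + (28 + 2*(-27)) = 3240 + (28 - 54) = 3240 - 26 = 3214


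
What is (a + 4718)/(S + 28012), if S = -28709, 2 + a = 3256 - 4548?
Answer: -3424/697 ≈ -4.9125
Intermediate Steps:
a = -1294 (a = -2 + (3256 - 4548) = -2 - 1292 = -1294)
(a + 4718)/(S + 28012) = (-1294 + 4718)/(-28709 + 28012) = 3424/(-697) = 3424*(-1/697) = -3424/697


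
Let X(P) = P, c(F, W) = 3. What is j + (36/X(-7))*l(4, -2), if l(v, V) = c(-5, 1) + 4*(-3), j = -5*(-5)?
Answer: 499/7 ≈ 71.286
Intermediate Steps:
j = 25
l(v, V) = -9 (l(v, V) = 3 + 4*(-3) = 3 - 12 = -9)
j + (36/X(-7))*l(4, -2) = 25 + (36/(-7))*(-9) = 25 + (36*(-1/7))*(-9) = 25 - 36/7*(-9) = 25 + 324/7 = 499/7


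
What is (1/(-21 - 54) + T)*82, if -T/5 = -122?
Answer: 3751418/75 ≈ 50019.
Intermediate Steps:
T = 610 (T = -5*(-122) = 610)
(1/(-21 - 54) + T)*82 = (1/(-21 - 54) + 610)*82 = (1/(-75) + 610)*82 = (-1/75 + 610)*82 = (45749/75)*82 = 3751418/75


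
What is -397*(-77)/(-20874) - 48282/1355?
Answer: -149894209/4040610 ≈ -37.097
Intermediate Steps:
-397*(-77)/(-20874) - 48282/1355 = 30569*(-1/20874) - 48282*1/1355 = -4367/2982 - 48282/1355 = -149894209/4040610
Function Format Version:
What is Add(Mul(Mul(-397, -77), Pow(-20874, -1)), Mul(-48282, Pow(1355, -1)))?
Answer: Rational(-149894209, 4040610) ≈ -37.097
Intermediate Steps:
Add(Mul(Mul(-397, -77), Pow(-20874, -1)), Mul(-48282, Pow(1355, -1))) = Add(Mul(30569, Rational(-1, 20874)), Mul(-48282, Rational(1, 1355))) = Add(Rational(-4367, 2982), Rational(-48282, 1355)) = Rational(-149894209, 4040610)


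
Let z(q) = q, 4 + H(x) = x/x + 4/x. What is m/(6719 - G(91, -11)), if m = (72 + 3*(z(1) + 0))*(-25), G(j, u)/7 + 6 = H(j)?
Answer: -24375/88162 ≈ -0.27648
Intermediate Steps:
H(x) = -3 + 4/x (H(x) = -4 + (x/x + 4/x) = -4 + (1 + 4/x) = -3 + 4/x)
G(j, u) = -63 + 28/j (G(j, u) = -42 + 7*(-3 + 4/j) = -42 + (-21 + 28/j) = -63 + 28/j)
m = -1875 (m = (72 + 3*(1 + 0))*(-25) = (72 + 3*1)*(-25) = (72 + 3)*(-25) = 75*(-25) = -1875)
m/(6719 - G(91, -11)) = -1875/(6719 - (-63 + 28/91)) = -1875/(6719 - (-63 + 28*(1/91))) = -1875/(6719 - (-63 + 4/13)) = -1875/(6719 - 1*(-815/13)) = -1875/(6719 + 815/13) = -1875/88162/13 = -1875*13/88162 = -24375/88162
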